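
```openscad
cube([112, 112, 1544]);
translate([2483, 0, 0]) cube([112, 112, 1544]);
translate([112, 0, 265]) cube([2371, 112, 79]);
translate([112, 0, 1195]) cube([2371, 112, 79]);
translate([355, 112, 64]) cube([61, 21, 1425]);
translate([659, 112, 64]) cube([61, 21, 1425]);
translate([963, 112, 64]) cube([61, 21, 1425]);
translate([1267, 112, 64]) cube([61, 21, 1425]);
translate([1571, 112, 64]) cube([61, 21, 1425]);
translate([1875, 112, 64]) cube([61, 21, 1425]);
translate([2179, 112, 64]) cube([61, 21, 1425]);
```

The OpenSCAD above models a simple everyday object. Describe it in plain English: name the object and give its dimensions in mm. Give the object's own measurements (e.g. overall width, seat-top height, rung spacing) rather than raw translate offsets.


A fence section. Two 112×112 mm posts, 1544 mm tall, stand on the floor with a clear span of 2371 mm between their inner faces. Two horizontal rails of 112×79 mm section span the gap between the posts with their undersides at z = 265 mm and z = 1195 mm, flush with the posts' −y face. 7 pickets, each 61 mm wide, 21 mm thick and 1425 mm tall, are fixed to the +y face of the rails with their bottoms at z = 64 mm, spaced across the span with a 243 mm gap after the −x post and between neighbouring pickets and before the +x post.


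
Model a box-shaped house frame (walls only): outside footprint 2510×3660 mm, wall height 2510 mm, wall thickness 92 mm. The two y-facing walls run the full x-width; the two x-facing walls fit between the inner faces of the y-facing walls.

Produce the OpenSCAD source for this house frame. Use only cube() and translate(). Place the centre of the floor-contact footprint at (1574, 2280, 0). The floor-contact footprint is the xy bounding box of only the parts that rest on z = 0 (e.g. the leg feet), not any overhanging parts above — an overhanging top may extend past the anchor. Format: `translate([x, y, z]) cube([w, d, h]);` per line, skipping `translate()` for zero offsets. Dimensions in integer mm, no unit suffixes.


translate([319, 450, 0]) cube([2510, 92, 2510]);
translate([319, 4018, 0]) cube([2510, 92, 2510]);
translate([319, 542, 0]) cube([92, 3476, 2510]);
translate([2737, 542, 0]) cube([92, 3476, 2510]);


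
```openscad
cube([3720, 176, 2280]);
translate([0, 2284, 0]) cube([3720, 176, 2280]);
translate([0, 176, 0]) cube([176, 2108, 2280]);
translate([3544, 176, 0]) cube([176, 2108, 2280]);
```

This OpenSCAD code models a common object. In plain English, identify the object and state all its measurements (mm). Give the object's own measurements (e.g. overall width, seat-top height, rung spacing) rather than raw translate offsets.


The wall frame of a small rectangular building: four walls, each 2280 mm tall and 176 mm thick, enclosing a footprint 3720 mm (x) by 2460 mm (y) outside-to-outside, with no floor or roof. The front and back walls (the −y and +y sides) span the full width; the two side walls fit between them.


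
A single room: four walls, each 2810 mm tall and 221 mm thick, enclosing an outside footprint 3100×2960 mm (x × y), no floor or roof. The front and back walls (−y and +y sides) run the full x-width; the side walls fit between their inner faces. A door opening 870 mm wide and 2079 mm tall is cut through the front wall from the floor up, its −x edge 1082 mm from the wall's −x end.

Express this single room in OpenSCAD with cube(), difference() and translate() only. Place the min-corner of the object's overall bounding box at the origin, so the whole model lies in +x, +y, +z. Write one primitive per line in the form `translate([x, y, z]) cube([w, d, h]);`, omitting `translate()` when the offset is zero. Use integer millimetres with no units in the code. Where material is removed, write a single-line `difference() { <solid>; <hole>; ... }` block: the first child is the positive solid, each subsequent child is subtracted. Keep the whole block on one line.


difference() { cube([3100, 221, 2810]); translate([1082, 0, 0]) cube([870, 221, 2079]); }
translate([0, 2739, 0]) cube([3100, 221, 2810]);
translate([0, 221, 0]) cube([221, 2518, 2810]);
translate([2879, 221, 0]) cube([221, 2518, 2810]);


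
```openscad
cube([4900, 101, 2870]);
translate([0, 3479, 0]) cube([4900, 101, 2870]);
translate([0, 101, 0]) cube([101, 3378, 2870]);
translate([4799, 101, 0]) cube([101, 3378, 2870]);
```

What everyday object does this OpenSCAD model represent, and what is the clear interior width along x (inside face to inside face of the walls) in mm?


A house (or room) frame. The interior width is 4698 mm.

Four 2870 mm walls enclosing a rectangle with no floor or roof — a room or house frame. Outside width is 4900 mm and wall thickness is 101 mm, so the interior width is 4900 − 2 × 101 = 4698 mm.


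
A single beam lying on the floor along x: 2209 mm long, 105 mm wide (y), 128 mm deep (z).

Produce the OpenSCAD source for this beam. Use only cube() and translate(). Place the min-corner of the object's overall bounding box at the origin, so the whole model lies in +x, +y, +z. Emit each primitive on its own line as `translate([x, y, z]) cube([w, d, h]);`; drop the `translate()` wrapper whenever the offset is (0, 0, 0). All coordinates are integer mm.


cube([2209, 105, 128]);


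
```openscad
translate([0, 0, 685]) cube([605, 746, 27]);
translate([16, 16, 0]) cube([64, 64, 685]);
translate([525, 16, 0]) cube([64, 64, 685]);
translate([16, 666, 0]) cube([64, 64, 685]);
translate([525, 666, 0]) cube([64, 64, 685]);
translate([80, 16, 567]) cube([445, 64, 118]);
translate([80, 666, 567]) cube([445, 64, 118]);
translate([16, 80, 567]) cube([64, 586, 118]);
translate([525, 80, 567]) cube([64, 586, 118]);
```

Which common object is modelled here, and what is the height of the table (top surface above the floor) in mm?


A table. The table height is 712 mm.

A 605×746×27 slab sits at z = 685 on four 64 mm square posts — a table. The top surface is at 685 + 27 = 712 mm.


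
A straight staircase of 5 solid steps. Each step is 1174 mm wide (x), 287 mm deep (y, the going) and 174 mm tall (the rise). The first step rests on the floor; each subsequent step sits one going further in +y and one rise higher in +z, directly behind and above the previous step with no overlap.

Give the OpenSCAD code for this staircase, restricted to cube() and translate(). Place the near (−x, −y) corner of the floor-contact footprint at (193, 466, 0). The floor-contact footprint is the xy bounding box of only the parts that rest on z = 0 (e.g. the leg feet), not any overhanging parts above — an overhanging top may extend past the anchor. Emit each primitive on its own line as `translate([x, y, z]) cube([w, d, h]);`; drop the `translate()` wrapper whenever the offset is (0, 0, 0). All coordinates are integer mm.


translate([193, 466, 0]) cube([1174, 287, 174]);
translate([193, 753, 174]) cube([1174, 287, 174]);
translate([193, 1040, 348]) cube([1174, 287, 174]);
translate([193, 1327, 522]) cube([1174, 287, 174]);
translate([193, 1614, 696]) cube([1174, 287, 174]);


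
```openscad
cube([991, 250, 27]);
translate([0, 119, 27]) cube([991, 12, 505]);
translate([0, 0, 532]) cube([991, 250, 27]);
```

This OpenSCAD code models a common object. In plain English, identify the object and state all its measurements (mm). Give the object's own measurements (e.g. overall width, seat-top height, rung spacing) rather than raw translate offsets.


An I-beam lying along x, 991 mm long. Overall section height 559 mm. Two flanges 250 mm wide (y) and 27 mm thick, one on the floor and one at the top; a web 12 mm thick runs between them, centred on the flange width.


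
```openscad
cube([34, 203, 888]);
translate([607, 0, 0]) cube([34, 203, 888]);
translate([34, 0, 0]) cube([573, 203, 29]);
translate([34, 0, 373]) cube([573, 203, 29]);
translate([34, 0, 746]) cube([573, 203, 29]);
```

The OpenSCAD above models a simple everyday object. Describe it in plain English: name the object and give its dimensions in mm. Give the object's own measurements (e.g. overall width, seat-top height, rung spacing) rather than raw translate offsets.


An open bookshelf. Two side panels, each 34 mm thick, 203 mm deep and 888 mm tall, stand 641 mm apart (outside-to-outside). Between them sit 3 shelves, each 29 mm thick and 203 mm deep, spanning the full gap between the sides. The bottom shelf rests on the floor (its underside at z = 0) and the clear gap between one shelf's top and the next shelf's underside is 344 mm.


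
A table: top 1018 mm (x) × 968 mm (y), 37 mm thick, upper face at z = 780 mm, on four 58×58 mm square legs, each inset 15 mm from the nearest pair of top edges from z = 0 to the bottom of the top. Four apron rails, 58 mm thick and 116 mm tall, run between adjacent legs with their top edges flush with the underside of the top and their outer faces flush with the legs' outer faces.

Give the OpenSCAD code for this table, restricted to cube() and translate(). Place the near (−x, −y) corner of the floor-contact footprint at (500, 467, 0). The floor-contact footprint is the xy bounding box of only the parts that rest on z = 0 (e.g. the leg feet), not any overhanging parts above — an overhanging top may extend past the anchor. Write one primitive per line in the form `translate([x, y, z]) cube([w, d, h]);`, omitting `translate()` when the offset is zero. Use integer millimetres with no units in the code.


translate([485, 452, 743]) cube([1018, 968, 37]);
translate([500, 467, 0]) cube([58, 58, 743]);
translate([1430, 467, 0]) cube([58, 58, 743]);
translate([500, 1347, 0]) cube([58, 58, 743]);
translate([1430, 1347, 0]) cube([58, 58, 743]);
translate([558, 467, 627]) cube([872, 58, 116]);
translate([558, 1347, 627]) cube([872, 58, 116]);
translate([500, 525, 627]) cube([58, 822, 116]);
translate([1430, 525, 627]) cube([58, 822, 116]);


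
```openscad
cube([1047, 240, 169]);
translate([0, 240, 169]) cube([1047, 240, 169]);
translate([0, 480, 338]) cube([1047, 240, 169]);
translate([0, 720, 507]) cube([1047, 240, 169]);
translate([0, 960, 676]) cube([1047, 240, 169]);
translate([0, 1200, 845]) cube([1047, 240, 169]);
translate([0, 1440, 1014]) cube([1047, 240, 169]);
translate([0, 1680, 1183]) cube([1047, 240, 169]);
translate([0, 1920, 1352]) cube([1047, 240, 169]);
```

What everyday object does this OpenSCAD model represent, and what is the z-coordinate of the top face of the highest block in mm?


A staircase. The total rise is 1521 mm.

9 identical blocks, each offset up and back from the previous — a staircase. Each step is 169 mm tall and there are 9 of them, so the total rise is 9 × 169 = 1521 mm.


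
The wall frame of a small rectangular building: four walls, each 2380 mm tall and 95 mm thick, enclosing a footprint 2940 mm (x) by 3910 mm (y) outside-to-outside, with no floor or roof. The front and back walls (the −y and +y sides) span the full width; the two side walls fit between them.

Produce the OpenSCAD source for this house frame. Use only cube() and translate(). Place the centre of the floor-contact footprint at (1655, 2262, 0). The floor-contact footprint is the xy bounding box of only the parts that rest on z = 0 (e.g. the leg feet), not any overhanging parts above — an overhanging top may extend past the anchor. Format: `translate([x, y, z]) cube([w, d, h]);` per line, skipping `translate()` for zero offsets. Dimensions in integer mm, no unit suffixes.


translate([185, 307, 0]) cube([2940, 95, 2380]);
translate([185, 4122, 0]) cube([2940, 95, 2380]);
translate([185, 402, 0]) cube([95, 3720, 2380]);
translate([3030, 402, 0]) cube([95, 3720, 2380]);


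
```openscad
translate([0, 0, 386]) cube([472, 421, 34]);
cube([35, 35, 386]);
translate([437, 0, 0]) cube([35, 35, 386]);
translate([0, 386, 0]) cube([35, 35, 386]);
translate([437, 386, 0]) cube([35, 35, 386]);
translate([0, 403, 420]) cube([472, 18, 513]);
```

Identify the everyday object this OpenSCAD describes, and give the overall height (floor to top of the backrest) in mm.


A chair. The overall height is 933 mm.

A slab on four corner posts with a tall panel at the back — a chair. The seat slab sits at z = 386 with thickness 34, and the 513 mm backrest starts at the seat top, so the overall height is 386 + 34 + 513 = 933 mm.


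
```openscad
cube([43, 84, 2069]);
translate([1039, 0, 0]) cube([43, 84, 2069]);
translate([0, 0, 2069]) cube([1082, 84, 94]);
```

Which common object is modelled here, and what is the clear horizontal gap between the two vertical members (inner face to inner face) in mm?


A door frame. The clear opening width is 996 mm.

Two 2069 mm tall posts with a header on top — a door frame. The left jamb is 43 mm wide at x = 0; the right jamb starts at x = 1039. The clear opening is 1039 − 43 = 996 mm.


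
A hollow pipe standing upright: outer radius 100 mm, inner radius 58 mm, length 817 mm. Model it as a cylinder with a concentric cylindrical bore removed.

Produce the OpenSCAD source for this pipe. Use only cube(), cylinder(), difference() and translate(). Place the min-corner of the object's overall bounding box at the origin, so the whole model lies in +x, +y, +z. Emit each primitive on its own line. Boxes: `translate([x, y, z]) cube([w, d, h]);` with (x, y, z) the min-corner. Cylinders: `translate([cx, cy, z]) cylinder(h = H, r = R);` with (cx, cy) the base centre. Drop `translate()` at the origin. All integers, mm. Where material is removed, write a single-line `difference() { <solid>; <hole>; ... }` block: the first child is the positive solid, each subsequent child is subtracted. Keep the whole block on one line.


difference() { translate([100, 100, 0]) cylinder(h = 817, r = 100); translate([100, 100, 0]) cylinder(h = 817, r = 58); }


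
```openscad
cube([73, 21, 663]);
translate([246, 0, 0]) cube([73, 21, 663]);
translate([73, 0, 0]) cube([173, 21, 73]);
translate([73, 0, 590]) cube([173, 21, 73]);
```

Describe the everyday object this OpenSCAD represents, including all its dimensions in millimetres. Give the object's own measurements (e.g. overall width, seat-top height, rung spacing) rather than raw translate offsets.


A rectangular picture frame lying in the x–z plane (depth along y). The opening is 173 mm wide (x) by 517 mm tall (z), surrounded by a border 73 mm wide on all four sides. The frame is 21 mm deep and is made of two full-height vertical stiles with two horizontal rails fitted between them.


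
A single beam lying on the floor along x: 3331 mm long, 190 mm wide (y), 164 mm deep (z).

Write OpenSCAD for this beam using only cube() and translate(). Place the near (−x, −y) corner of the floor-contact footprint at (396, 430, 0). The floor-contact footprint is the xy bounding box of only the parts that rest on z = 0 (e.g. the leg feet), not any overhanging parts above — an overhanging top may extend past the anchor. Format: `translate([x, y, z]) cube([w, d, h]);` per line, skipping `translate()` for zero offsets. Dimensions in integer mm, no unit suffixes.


translate([396, 430, 0]) cube([3331, 190, 164]);


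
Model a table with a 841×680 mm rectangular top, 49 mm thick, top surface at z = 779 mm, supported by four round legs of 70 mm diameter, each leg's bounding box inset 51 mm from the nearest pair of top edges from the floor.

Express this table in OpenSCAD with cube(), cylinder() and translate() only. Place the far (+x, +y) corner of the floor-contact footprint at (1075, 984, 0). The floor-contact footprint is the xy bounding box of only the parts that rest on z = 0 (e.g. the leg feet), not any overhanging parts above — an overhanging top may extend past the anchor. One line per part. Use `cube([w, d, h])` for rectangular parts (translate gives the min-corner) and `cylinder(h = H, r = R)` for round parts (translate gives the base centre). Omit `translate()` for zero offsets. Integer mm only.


translate([285, 355, 730]) cube([841, 680, 49]);
translate([371, 441, 0]) cylinder(h = 730, r = 35);
translate([1040, 441, 0]) cylinder(h = 730, r = 35);
translate([371, 949, 0]) cylinder(h = 730, r = 35);
translate([1040, 949, 0]) cylinder(h = 730, r = 35);


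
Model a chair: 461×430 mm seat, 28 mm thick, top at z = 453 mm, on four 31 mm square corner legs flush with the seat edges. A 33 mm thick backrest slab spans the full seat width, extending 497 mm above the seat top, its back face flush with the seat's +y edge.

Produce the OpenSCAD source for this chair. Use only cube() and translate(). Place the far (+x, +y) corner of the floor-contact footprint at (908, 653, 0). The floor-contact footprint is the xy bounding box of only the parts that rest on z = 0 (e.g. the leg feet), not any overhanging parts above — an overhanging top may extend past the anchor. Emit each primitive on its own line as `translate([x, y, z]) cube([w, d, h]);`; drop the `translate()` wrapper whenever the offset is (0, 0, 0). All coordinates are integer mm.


// leg_h = 453 - 28 = 425
translate([447, 223, 425]) cube([461, 430, 28]);
translate([447, 223, 0]) cube([31, 31, 425]);
translate([877, 223, 0]) cube([31, 31, 425]);
translate([447, 622, 0]) cube([31, 31, 425]);
translate([877, 622, 0]) cube([31, 31, 425]);
translate([447, 620, 453]) cube([461, 33, 497]);


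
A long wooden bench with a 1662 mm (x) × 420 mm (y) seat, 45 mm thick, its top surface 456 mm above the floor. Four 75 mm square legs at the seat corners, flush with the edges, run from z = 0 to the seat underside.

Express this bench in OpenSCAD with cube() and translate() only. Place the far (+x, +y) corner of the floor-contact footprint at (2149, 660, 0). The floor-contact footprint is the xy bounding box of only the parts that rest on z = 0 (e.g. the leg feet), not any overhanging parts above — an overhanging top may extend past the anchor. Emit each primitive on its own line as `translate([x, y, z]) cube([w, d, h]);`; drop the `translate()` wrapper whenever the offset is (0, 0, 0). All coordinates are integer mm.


// leg_h = 456 − 45 = 411
translate([487, 240, 411]) cube([1662, 420, 45]);
translate([487, 240, 0]) cube([75, 75, 411]);
translate([487, 585, 0]) cube([75, 75, 411]);
translate([2074, 240, 0]) cube([75, 75, 411]);
translate([2074, 585, 0]) cube([75, 75, 411]);


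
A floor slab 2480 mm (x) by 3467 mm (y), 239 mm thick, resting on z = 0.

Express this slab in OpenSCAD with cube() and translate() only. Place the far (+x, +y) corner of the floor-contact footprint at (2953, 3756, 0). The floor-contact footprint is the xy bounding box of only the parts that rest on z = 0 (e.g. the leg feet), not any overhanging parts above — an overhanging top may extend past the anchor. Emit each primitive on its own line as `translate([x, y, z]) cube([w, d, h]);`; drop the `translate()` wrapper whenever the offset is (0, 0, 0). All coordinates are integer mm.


translate([473, 289, 0]) cube([2480, 3467, 239]);


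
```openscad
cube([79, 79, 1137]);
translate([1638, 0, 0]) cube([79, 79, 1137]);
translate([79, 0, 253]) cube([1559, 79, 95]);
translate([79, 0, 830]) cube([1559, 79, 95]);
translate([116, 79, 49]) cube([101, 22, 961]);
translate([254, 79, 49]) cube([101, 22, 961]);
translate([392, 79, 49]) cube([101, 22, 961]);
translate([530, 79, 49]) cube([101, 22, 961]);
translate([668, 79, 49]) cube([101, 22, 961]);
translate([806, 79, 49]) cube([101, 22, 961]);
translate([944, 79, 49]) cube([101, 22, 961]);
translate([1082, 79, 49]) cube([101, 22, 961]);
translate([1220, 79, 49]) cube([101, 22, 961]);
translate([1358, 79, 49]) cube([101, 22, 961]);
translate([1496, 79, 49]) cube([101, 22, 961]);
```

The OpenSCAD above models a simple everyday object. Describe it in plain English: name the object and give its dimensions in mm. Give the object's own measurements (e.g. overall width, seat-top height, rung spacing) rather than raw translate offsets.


A fence section. Two 79×79 mm posts, 1137 mm tall, stand on the floor with a clear span of 1559 mm between their inner faces. Two horizontal rails of 79×95 mm section span the gap between the posts with their undersides at z = 253 mm and z = 830 mm, flush with the posts' −y face. 11 pickets, each 101 mm wide, 22 mm thick and 961 mm tall, are fixed to the +y face of the rails with their bottoms at z = 49 mm, spaced across the span with a 37 mm gap after the −x post and between neighbouring pickets, with 41 mm left before the +x post.


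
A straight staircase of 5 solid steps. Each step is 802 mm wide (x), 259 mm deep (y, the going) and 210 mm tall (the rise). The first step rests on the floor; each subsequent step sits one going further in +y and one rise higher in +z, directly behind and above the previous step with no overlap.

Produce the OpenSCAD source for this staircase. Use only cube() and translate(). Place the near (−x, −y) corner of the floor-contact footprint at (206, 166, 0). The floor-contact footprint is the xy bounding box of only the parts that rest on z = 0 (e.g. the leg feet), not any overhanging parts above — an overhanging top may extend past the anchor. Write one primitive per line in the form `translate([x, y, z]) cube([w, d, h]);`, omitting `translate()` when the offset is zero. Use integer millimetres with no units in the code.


translate([206, 166, 0]) cube([802, 259, 210]);
translate([206, 425, 210]) cube([802, 259, 210]);
translate([206, 684, 420]) cube([802, 259, 210]);
translate([206, 943, 630]) cube([802, 259, 210]);
translate([206, 1202, 840]) cube([802, 259, 210]);


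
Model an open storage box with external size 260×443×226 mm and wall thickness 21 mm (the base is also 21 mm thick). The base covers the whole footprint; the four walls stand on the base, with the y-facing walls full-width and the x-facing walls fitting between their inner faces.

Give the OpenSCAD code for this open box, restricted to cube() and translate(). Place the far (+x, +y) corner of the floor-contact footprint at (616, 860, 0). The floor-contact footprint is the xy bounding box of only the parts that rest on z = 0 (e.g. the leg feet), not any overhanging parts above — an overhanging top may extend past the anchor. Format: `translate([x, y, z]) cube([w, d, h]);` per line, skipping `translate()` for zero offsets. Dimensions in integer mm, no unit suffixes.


translate([356, 417, 0]) cube([260, 443, 21]);
translate([356, 417, 21]) cube([260, 21, 205]);
translate([356, 839, 21]) cube([260, 21, 205]);
translate([356, 438, 21]) cube([21, 401, 205]);
translate([595, 438, 21]) cube([21, 401, 205]);


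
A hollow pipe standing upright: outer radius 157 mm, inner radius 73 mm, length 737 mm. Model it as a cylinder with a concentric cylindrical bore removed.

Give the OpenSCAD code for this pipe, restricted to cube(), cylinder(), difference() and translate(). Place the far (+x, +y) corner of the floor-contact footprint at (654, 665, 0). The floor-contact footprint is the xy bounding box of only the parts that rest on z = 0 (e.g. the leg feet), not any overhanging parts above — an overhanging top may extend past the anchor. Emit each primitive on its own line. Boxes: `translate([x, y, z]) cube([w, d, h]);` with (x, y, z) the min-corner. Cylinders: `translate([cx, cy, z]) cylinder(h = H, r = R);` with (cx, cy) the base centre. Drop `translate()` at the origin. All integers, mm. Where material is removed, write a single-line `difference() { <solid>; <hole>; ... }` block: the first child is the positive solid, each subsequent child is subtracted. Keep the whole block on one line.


difference() { translate([497, 508, 0]) cylinder(h = 737, r = 157); translate([497, 508, 0]) cylinder(h = 737, r = 73); }


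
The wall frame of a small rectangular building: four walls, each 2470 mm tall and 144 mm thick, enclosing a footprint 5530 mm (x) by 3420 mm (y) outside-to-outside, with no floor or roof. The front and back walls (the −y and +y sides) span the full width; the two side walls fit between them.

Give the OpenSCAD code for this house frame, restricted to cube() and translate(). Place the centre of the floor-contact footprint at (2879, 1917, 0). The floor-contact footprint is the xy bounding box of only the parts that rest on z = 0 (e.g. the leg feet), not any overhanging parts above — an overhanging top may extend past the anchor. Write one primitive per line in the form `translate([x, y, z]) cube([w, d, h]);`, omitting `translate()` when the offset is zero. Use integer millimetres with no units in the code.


translate([114, 207, 0]) cube([5530, 144, 2470]);
translate([114, 3483, 0]) cube([5530, 144, 2470]);
translate([114, 351, 0]) cube([144, 3132, 2470]);
translate([5500, 351, 0]) cube([144, 3132, 2470]);


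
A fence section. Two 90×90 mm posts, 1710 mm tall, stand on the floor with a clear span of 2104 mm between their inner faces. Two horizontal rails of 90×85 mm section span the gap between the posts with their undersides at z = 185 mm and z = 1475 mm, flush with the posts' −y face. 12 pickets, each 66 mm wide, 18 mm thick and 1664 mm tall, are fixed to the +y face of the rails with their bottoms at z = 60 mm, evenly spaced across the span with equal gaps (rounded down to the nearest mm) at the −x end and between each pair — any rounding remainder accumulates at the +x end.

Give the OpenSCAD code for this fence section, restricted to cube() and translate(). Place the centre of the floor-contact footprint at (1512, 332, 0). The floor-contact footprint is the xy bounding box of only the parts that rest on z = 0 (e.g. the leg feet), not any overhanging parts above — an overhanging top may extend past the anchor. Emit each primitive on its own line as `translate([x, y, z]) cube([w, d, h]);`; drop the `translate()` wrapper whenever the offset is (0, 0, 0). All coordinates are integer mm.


translate([370, 287, 0]) cube([90, 90, 1710]);
translate([2564, 287, 0]) cube([90, 90, 1710]);
translate([460, 287, 185]) cube([2104, 90, 85]);
translate([460, 287, 1475]) cube([2104, 90, 85]);
translate([560, 377, 60]) cube([66, 18, 1664]);
translate([726, 377, 60]) cube([66, 18, 1664]);
translate([892, 377, 60]) cube([66, 18, 1664]);
translate([1058, 377, 60]) cube([66, 18, 1664]);
translate([1224, 377, 60]) cube([66, 18, 1664]);
translate([1390, 377, 60]) cube([66, 18, 1664]);
translate([1556, 377, 60]) cube([66, 18, 1664]);
translate([1722, 377, 60]) cube([66, 18, 1664]);
translate([1888, 377, 60]) cube([66, 18, 1664]);
translate([2054, 377, 60]) cube([66, 18, 1664]);
translate([2220, 377, 60]) cube([66, 18, 1664]);
translate([2386, 377, 60]) cube([66, 18, 1664]);


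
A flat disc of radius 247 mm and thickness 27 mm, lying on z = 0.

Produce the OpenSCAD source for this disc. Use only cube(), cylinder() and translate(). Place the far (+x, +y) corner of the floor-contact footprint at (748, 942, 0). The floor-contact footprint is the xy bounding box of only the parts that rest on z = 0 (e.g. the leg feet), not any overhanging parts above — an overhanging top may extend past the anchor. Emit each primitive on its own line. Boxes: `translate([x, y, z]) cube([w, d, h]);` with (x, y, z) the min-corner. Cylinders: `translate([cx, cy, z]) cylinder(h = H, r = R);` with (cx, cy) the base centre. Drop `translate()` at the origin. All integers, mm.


translate([501, 695, 0]) cylinder(h = 27, r = 247);


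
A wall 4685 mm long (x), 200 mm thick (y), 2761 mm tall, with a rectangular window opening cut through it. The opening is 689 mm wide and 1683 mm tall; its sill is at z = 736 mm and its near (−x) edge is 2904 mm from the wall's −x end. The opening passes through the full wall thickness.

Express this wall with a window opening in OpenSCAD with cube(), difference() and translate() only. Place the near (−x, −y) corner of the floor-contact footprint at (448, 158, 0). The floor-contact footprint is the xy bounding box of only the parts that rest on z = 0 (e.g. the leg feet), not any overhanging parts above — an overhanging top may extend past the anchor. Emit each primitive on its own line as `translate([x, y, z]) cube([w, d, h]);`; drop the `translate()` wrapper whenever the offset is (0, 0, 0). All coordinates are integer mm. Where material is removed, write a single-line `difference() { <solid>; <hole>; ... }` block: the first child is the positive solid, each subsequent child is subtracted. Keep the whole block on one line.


difference() { translate([448, 158, 0]) cube([4685, 200, 2761]); translate([3352, 158, 736]) cube([689, 200, 1683]); }


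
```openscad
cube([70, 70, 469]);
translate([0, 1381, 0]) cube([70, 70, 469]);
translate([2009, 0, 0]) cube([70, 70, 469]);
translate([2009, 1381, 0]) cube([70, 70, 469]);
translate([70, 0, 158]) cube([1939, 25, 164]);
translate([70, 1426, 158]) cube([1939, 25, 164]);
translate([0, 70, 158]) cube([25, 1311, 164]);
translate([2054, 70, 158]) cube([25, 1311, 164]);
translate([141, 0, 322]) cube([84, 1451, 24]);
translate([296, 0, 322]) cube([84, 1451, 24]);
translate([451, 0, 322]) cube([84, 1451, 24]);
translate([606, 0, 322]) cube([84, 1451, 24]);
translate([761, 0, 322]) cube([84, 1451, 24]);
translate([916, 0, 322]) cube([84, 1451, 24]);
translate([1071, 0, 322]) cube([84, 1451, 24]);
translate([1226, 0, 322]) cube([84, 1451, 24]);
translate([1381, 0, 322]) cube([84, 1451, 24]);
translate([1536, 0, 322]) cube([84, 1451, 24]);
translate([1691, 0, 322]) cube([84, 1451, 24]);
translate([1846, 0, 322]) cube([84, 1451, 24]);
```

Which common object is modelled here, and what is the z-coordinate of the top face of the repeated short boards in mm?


A bed frame. The slat-top height is 346 mm.

Four posts, four rails, and a row of slats — a bed frame. Slats sit on the rails at z = 158 + 164 = 322; with slat thickness 24, the top is 346 mm.


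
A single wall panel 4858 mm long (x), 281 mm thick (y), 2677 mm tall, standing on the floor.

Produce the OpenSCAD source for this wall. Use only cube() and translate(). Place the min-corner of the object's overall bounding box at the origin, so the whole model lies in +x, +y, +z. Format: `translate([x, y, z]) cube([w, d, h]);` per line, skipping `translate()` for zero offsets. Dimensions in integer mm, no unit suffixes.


cube([4858, 281, 2677]);


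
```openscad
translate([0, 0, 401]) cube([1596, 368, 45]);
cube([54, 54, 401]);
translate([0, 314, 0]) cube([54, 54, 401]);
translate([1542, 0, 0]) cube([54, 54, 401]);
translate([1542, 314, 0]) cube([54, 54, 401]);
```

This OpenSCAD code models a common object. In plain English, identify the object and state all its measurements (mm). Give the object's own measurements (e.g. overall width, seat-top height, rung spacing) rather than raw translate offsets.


A long wooden bench with a 1596 mm (x) × 368 mm (y) seat, 45 mm thick, its top surface 446 mm above the floor. Four 54 mm square legs at the seat corners, flush with the edges, run from z = 0 to the seat underside.


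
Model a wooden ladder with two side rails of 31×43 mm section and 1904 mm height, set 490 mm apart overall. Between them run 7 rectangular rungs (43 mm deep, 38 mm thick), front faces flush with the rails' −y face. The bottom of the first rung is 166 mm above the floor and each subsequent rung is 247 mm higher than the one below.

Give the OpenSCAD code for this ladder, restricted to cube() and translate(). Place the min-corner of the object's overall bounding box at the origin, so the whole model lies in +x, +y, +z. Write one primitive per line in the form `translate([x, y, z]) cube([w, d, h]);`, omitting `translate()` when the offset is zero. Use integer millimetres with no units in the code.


cube([31, 43, 1904]);
translate([459, 0, 0]) cube([31, 43, 1904]);
translate([31, 0, 166]) cube([428, 43, 38]);
translate([31, 0, 413]) cube([428, 43, 38]);
translate([31, 0, 660]) cube([428, 43, 38]);
translate([31, 0, 907]) cube([428, 43, 38]);
translate([31, 0, 1154]) cube([428, 43, 38]);
translate([31, 0, 1401]) cube([428, 43, 38]);
translate([31, 0, 1648]) cube([428, 43, 38]);


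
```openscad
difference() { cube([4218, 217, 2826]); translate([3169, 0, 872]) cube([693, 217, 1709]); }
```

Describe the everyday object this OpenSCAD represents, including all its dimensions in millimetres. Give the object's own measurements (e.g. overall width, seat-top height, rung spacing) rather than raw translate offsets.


A wall 4218 mm long (x), 217 mm thick (y), 2826 mm tall, with a rectangular window opening cut through it. The opening is 693 mm wide and 1709 mm tall; its sill is at z = 872 mm and its near (−x) edge is 3169 mm from the wall's −x end. The opening passes through the full wall thickness.


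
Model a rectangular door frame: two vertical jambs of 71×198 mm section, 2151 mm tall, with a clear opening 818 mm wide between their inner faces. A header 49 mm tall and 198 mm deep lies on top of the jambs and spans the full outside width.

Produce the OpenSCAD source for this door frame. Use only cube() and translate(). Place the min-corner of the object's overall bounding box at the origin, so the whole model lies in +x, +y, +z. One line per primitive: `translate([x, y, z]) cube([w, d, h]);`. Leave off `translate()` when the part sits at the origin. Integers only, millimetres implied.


cube([71, 198, 2151]);
translate([889, 0, 0]) cube([71, 198, 2151]);
translate([0, 0, 2151]) cube([960, 198, 49]);


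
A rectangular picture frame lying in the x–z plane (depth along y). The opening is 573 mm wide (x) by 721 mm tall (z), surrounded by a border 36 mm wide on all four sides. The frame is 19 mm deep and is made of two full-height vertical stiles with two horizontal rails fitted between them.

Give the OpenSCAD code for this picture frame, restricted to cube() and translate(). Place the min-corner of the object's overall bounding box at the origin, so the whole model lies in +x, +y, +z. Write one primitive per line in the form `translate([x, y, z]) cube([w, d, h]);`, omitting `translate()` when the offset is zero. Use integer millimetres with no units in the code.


cube([36, 19, 793]);
translate([609, 0, 0]) cube([36, 19, 793]);
translate([36, 0, 0]) cube([573, 19, 36]);
translate([36, 0, 757]) cube([573, 19, 36]);


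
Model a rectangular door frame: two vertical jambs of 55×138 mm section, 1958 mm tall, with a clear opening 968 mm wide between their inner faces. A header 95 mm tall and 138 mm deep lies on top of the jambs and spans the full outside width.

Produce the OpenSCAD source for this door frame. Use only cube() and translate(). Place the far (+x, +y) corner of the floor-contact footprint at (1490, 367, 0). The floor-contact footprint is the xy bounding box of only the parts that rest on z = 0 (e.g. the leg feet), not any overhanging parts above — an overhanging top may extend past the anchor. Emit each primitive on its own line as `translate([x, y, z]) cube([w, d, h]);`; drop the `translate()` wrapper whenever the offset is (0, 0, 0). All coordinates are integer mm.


translate([412, 229, 0]) cube([55, 138, 1958]);
translate([1435, 229, 0]) cube([55, 138, 1958]);
translate([412, 229, 1958]) cube([1078, 138, 95]);


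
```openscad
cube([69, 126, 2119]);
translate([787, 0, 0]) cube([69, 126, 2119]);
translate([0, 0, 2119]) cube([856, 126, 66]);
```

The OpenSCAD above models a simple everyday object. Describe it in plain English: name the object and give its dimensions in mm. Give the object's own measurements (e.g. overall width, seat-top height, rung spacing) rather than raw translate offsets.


A door frame. The clear opening is 718 mm wide and 2119 mm high. Two 69 mm wide jambs, 126 mm deep, stand either side of the opening from the floor to the top of the opening. A 66 mm thick head sits across the top of both jambs, spanning the full outside width of the frame.


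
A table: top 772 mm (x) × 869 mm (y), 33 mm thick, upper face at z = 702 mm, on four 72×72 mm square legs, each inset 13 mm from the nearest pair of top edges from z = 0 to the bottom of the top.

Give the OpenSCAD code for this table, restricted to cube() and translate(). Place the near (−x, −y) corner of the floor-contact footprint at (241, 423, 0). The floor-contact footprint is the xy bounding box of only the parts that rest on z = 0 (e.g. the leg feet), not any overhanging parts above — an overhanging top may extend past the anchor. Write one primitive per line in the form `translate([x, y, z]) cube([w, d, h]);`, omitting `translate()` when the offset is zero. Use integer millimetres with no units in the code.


translate([228, 410, 669]) cube([772, 869, 33]);
translate([241, 423, 0]) cube([72, 72, 669]);
translate([915, 423, 0]) cube([72, 72, 669]);
translate([241, 1194, 0]) cube([72, 72, 669]);
translate([915, 1194, 0]) cube([72, 72, 669]);


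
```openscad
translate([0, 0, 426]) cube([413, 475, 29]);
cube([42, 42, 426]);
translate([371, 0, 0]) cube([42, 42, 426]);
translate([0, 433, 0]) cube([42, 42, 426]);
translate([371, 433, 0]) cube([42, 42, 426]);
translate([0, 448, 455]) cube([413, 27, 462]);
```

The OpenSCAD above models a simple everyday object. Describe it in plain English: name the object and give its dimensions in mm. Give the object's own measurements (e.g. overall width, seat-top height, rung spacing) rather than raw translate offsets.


A chair. The seat is a 413×475×29 mm slab with its top at z = 455 mm, on four 42×42 mm corner legs (flush with the seat edges, standing on z = 0). A flat backrest 27 mm thick, 462 mm tall, spans the full seat width and rises from the seat top along its +y edge, rear face flush with the rear of the seat.


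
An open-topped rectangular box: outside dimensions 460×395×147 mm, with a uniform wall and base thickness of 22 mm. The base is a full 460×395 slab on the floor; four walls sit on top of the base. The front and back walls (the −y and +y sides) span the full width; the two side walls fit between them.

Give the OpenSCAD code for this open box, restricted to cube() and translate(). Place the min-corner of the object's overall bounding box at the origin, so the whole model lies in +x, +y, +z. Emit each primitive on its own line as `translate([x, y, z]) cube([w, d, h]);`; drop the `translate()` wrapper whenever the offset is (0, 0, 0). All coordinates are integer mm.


cube([460, 395, 22]);
translate([0, 0, 22]) cube([460, 22, 125]);
translate([0, 373, 22]) cube([460, 22, 125]);
translate([0, 22, 22]) cube([22, 351, 125]);
translate([438, 22, 22]) cube([22, 351, 125]);


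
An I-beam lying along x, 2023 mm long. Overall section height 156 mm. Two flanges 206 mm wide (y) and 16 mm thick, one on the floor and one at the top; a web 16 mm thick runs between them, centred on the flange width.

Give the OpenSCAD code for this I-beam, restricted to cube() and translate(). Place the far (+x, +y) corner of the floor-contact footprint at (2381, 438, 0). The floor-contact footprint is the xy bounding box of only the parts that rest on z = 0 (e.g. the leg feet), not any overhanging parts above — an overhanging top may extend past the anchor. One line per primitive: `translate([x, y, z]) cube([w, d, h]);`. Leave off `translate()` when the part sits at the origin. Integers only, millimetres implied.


translate([358, 232, 0]) cube([2023, 206, 16]);
translate([358, 327, 16]) cube([2023, 16, 124]);
translate([358, 232, 140]) cube([2023, 206, 16]);


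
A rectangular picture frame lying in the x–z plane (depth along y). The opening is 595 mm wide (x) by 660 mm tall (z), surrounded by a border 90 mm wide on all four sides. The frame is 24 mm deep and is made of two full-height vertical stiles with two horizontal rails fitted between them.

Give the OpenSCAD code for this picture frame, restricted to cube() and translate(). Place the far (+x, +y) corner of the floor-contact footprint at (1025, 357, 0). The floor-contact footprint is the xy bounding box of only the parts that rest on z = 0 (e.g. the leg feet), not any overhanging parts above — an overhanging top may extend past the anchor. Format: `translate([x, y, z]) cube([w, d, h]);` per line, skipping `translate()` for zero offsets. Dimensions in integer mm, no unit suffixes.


translate([250, 333, 0]) cube([90, 24, 840]);
translate([935, 333, 0]) cube([90, 24, 840]);
translate([340, 333, 0]) cube([595, 24, 90]);
translate([340, 333, 750]) cube([595, 24, 90]);


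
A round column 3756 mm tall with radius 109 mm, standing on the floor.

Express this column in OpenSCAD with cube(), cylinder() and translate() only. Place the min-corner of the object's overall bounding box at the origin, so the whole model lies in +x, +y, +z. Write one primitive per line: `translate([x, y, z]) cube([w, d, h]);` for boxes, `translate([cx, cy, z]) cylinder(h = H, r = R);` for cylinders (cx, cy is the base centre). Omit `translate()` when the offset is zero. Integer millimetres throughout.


translate([109, 109, 0]) cylinder(h = 3756, r = 109);
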